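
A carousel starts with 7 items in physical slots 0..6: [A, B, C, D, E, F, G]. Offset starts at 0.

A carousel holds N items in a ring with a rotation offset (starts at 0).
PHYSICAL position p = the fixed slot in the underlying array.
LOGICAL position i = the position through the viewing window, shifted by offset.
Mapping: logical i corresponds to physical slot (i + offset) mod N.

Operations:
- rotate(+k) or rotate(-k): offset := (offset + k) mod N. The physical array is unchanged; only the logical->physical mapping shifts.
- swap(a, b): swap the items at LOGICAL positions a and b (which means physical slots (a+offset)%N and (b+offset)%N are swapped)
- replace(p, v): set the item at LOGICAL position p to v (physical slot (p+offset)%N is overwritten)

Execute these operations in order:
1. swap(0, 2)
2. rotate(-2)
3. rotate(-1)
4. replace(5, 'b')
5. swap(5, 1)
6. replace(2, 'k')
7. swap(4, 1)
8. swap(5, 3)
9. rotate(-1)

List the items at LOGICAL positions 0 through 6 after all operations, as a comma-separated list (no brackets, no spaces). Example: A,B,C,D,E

Answer: D,E,B,k,F,b,C

Derivation:
After op 1 (swap(0, 2)): offset=0, physical=[C,B,A,D,E,F,G], logical=[C,B,A,D,E,F,G]
After op 2 (rotate(-2)): offset=5, physical=[C,B,A,D,E,F,G], logical=[F,G,C,B,A,D,E]
After op 3 (rotate(-1)): offset=4, physical=[C,B,A,D,E,F,G], logical=[E,F,G,C,B,A,D]
After op 4 (replace(5, 'b')): offset=4, physical=[C,B,b,D,E,F,G], logical=[E,F,G,C,B,b,D]
After op 5 (swap(5, 1)): offset=4, physical=[C,B,F,D,E,b,G], logical=[E,b,G,C,B,F,D]
After op 6 (replace(2, 'k')): offset=4, physical=[C,B,F,D,E,b,k], logical=[E,b,k,C,B,F,D]
After op 7 (swap(4, 1)): offset=4, physical=[C,b,F,D,E,B,k], logical=[E,B,k,C,b,F,D]
After op 8 (swap(5, 3)): offset=4, physical=[F,b,C,D,E,B,k], logical=[E,B,k,F,b,C,D]
After op 9 (rotate(-1)): offset=3, physical=[F,b,C,D,E,B,k], logical=[D,E,B,k,F,b,C]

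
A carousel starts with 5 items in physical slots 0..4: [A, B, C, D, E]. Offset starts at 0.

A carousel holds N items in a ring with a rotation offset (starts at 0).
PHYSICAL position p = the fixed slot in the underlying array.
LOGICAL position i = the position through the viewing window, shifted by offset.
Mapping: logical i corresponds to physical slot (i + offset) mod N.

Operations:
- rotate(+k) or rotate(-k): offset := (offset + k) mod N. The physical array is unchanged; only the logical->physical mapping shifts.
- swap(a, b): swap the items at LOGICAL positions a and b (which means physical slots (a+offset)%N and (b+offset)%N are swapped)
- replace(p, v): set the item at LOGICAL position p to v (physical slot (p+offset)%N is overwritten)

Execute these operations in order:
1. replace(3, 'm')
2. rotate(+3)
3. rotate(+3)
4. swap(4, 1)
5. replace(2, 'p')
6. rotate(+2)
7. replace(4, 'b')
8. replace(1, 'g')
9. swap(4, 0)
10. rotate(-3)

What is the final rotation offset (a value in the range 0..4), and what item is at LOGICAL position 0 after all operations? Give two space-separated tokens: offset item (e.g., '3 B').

Answer: 0 C

Derivation:
After op 1 (replace(3, 'm')): offset=0, physical=[A,B,C,m,E], logical=[A,B,C,m,E]
After op 2 (rotate(+3)): offset=3, physical=[A,B,C,m,E], logical=[m,E,A,B,C]
After op 3 (rotate(+3)): offset=1, physical=[A,B,C,m,E], logical=[B,C,m,E,A]
After op 4 (swap(4, 1)): offset=1, physical=[C,B,A,m,E], logical=[B,A,m,E,C]
After op 5 (replace(2, 'p')): offset=1, physical=[C,B,A,p,E], logical=[B,A,p,E,C]
After op 6 (rotate(+2)): offset=3, physical=[C,B,A,p,E], logical=[p,E,C,B,A]
After op 7 (replace(4, 'b')): offset=3, physical=[C,B,b,p,E], logical=[p,E,C,B,b]
After op 8 (replace(1, 'g')): offset=3, physical=[C,B,b,p,g], logical=[p,g,C,B,b]
After op 9 (swap(4, 0)): offset=3, physical=[C,B,p,b,g], logical=[b,g,C,B,p]
After op 10 (rotate(-3)): offset=0, physical=[C,B,p,b,g], logical=[C,B,p,b,g]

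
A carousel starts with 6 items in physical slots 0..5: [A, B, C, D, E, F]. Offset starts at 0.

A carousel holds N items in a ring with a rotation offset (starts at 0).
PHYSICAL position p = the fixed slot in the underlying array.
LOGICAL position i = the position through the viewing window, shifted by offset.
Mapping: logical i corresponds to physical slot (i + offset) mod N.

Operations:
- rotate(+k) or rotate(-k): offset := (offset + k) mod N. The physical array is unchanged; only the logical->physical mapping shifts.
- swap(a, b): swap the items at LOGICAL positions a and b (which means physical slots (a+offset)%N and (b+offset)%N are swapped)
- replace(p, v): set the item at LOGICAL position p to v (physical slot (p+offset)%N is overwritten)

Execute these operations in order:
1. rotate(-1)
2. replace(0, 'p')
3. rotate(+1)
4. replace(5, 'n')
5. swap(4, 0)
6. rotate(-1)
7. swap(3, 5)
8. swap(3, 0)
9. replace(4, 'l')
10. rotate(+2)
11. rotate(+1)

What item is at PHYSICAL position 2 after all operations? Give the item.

Answer: n

Derivation:
After op 1 (rotate(-1)): offset=5, physical=[A,B,C,D,E,F], logical=[F,A,B,C,D,E]
After op 2 (replace(0, 'p')): offset=5, physical=[A,B,C,D,E,p], logical=[p,A,B,C,D,E]
After op 3 (rotate(+1)): offset=0, physical=[A,B,C,D,E,p], logical=[A,B,C,D,E,p]
After op 4 (replace(5, 'n')): offset=0, physical=[A,B,C,D,E,n], logical=[A,B,C,D,E,n]
After op 5 (swap(4, 0)): offset=0, physical=[E,B,C,D,A,n], logical=[E,B,C,D,A,n]
After op 6 (rotate(-1)): offset=5, physical=[E,B,C,D,A,n], logical=[n,E,B,C,D,A]
After op 7 (swap(3, 5)): offset=5, physical=[E,B,A,D,C,n], logical=[n,E,B,A,D,C]
After op 8 (swap(3, 0)): offset=5, physical=[E,B,n,D,C,A], logical=[A,E,B,n,D,C]
After op 9 (replace(4, 'l')): offset=5, physical=[E,B,n,l,C,A], logical=[A,E,B,n,l,C]
After op 10 (rotate(+2)): offset=1, physical=[E,B,n,l,C,A], logical=[B,n,l,C,A,E]
After op 11 (rotate(+1)): offset=2, physical=[E,B,n,l,C,A], logical=[n,l,C,A,E,B]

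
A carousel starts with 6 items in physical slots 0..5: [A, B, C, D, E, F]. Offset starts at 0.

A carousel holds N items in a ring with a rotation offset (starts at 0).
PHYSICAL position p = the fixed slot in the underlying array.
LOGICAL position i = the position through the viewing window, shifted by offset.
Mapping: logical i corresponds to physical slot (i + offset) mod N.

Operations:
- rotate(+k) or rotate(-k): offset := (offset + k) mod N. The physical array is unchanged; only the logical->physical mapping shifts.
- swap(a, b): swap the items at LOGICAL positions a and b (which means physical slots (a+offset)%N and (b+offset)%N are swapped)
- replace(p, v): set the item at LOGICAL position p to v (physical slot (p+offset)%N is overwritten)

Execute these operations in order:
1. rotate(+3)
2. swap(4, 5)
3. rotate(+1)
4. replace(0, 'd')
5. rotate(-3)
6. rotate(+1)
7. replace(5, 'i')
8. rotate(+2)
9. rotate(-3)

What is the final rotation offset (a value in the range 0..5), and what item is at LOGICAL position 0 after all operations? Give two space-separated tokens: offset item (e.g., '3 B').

Answer: 1 i

Derivation:
After op 1 (rotate(+3)): offset=3, physical=[A,B,C,D,E,F], logical=[D,E,F,A,B,C]
After op 2 (swap(4, 5)): offset=3, physical=[A,C,B,D,E,F], logical=[D,E,F,A,C,B]
After op 3 (rotate(+1)): offset=4, physical=[A,C,B,D,E,F], logical=[E,F,A,C,B,D]
After op 4 (replace(0, 'd')): offset=4, physical=[A,C,B,D,d,F], logical=[d,F,A,C,B,D]
After op 5 (rotate(-3)): offset=1, physical=[A,C,B,D,d,F], logical=[C,B,D,d,F,A]
After op 6 (rotate(+1)): offset=2, physical=[A,C,B,D,d,F], logical=[B,D,d,F,A,C]
After op 7 (replace(5, 'i')): offset=2, physical=[A,i,B,D,d,F], logical=[B,D,d,F,A,i]
After op 8 (rotate(+2)): offset=4, physical=[A,i,B,D,d,F], logical=[d,F,A,i,B,D]
After op 9 (rotate(-3)): offset=1, physical=[A,i,B,D,d,F], logical=[i,B,D,d,F,A]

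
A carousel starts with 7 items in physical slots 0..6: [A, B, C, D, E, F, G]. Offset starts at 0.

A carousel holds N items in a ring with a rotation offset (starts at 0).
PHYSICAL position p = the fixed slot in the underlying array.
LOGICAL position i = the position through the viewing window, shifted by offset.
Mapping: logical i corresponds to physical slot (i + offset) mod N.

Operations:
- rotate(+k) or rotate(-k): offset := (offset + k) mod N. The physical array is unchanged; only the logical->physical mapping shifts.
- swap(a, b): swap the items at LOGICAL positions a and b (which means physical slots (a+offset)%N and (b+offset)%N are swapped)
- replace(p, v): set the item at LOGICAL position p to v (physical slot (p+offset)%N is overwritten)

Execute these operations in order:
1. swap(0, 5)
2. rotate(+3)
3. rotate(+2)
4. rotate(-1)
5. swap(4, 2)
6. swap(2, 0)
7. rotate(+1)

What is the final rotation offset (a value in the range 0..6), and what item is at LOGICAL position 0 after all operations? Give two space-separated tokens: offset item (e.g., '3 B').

Answer: 5 A

Derivation:
After op 1 (swap(0, 5)): offset=0, physical=[F,B,C,D,E,A,G], logical=[F,B,C,D,E,A,G]
After op 2 (rotate(+3)): offset=3, physical=[F,B,C,D,E,A,G], logical=[D,E,A,G,F,B,C]
After op 3 (rotate(+2)): offset=5, physical=[F,B,C,D,E,A,G], logical=[A,G,F,B,C,D,E]
After op 4 (rotate(-1)): offset=4, physical=[F,B,C,D,E,A,G], logical=[E,A,G,F,B,C,D]
After op 5 (swap(4, 2)): offset=4, physical=[F,G,C,D,E,A,B], logical=[E,A,B,F,G,C,D]
After op 6 (swap(2, 0)): offset=4, physical=[F,G,C,D,B,A,E], logical=[B,A,E,F,G,C,D]
After op 7 (rotate(+1)): offset=5, physical=[F,G,C,D,B,A,E], logical=[A,E,F,G,C,D,B]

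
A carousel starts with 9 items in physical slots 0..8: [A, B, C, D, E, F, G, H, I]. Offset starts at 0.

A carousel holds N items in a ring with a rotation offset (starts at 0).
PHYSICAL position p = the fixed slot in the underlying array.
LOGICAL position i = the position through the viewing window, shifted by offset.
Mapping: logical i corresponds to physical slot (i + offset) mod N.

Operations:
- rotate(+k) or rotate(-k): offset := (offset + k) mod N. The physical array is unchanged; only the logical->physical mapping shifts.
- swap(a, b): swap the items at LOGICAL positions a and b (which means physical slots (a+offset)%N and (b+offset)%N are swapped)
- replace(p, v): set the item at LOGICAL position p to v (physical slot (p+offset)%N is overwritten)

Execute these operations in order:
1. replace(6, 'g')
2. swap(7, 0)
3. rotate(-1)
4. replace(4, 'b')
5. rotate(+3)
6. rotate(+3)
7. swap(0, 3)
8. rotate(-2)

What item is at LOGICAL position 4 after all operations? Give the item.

Answer: A

Derivation:
After op 1 (replace(6, 'g')): offset=0, physical=[A,B,C,D,E,F,g,H,I], logical=[A,B,C,D,E,F,g,H,I]
After op 2 (swap(7, 0)): offset=0, physical=[H,B,C,D,E,F,g,A,I], logical=[H,B,C,D,E,F,g,A,I]
After op 3 (rotate(-1)): offset=8, physical=[H,B,C,D,E,F,g,A,I], logical=[I,H,B,C,D,E,F,g,A]
After op 4 (replace(4, 'b')): offset=8, physical=[H,B,C,b,E,F,g,A,I], logical=[I,H,B,C,b,E,F,g,A]
After op 5 (rotate(+3)): offset=2, physical=[H,B,C,b,E,F,g,A,I], logical=[C,b,E,F,g,A,I,H,B]
After op 6 (rotate(+3)): offset=5, physical=[H,B,C,b,E,F,g,A,I], logical=[F,g,A,I,H,B,C,b,E]
After op 7 (swap(0, 3)): offset=5, physical=[H,B,C,b,E,I,g,A,F], logical=[I,g,A,F,H,B,C,b,E]
After op 8 (rotate(-2)): offset=3, physical=[H,B,C,b,E,I,g,A,F], logical=[b,E,I,g,A,F,H,B,C]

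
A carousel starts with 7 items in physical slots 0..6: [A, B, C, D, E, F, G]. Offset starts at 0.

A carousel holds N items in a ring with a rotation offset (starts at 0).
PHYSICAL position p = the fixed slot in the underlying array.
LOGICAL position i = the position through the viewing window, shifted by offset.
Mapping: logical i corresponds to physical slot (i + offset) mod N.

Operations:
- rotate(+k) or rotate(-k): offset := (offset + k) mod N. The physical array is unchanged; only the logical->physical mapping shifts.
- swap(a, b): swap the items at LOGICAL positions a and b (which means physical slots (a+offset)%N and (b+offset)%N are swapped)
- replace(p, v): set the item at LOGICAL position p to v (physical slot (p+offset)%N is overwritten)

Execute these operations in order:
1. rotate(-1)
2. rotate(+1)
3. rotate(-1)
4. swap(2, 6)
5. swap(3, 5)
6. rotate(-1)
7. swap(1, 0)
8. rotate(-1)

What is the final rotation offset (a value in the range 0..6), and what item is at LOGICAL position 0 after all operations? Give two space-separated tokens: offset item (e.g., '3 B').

Answer: 4 C

Derivation:
After op 1 (rotate(-1)): offset=6, physical=[A,B,C,D,E,F,G], logical=[G,A,B,C,D,E,F]
After op 2 (rotate(+1)): offset=0, physical=[A,B,C,D,E,F,G], logical=[A,B,C,D,E,F,G]
After op 3 (rotate(-1)): offset=6, physical=[A,B,C,D,E,F,G], logical=[G,A,B,C,D,E,F]
After op 4 (swap(2, 6)): offset=6, physical=[A,F,C,D,E,B,G], logical=[G,A,F,C,D,E,B]
After op 5 (swap(3, 5)): offset=6, physical=[A,F,E,D,C,B,G], logical=[G,A,F,E,D,C,B]
After op 6 (rotate(-1)): offset=5, physical=[A,F,E,D,C,B,G], logical=[B,G,A,F,E,D,C]
After op 7 (swap(1, 0)): offset=5, physical=[A,F,E,D,C,G,B], logical=[G,B,A,F,E,D,C]
After op 8 (rotate(-1)): offset=4, physical=[A,F,E,D,C,G,B], logical=[C,G,B,A,F,E,D]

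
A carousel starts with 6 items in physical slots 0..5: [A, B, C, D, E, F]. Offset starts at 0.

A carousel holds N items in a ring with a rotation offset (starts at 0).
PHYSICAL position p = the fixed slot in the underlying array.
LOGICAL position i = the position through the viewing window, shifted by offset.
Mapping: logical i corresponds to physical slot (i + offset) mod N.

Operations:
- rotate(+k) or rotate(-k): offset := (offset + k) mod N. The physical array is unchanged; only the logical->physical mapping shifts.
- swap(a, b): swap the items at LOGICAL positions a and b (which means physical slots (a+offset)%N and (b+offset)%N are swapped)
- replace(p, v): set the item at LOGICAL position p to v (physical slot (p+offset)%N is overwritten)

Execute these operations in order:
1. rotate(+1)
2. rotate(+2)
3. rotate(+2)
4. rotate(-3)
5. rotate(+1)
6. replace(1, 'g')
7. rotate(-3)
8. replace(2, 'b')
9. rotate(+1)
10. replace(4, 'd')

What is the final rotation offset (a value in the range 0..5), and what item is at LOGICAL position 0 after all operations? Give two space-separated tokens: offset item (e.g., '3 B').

Answer: 1 B

Derivation:
After op 1 (rotate(+1)): offset=1, physical=[A,B,C,D,E,F], logical=[B,C,D,E,F,A]
After op 2 (rotate(+2)): offset=3, physical=[A,B,C,D,E,F], logical=[D,E,F,A,B,C]
After op 3 (rotate(+2)): offset=5, physical=[A,B,C,D,E,F], logical=[F,A,B,C,D,E]
After op 4 (rotate(-3)): offset=2, physical=[A,B,C,D,E,F], logical=[C,D,E,F,A,B]
After op 5 (rotate(+1)): offset=3, physical=[A,B,C,D,E,F], logical=[D,E,F,A,B,C]
After op 6 (replace(1, 'g')): offset=3, physical=[A,B,C,D,g,F], logical=[D,g,F,A,B,C]
After op 7 (rotate(-3)): offset=0, physical=[A,B,C,D,g,F], logical=[A,B,C,D,g,F]
After op 8 (replace(2, 'b')): offset=0, physical=[A,B,b,D,g,F], logical=[A,B,b,D,g,F]
After op 9 (rotate(+1)): offset=1, physical=[A,B,b,D,g,F], logical=[B,b,D,g,F,A]
After op 10 (replace(4, 'd')): offset=1, physical=[A,B,b,D,g,d], logical=[B,b,D,g,d,A]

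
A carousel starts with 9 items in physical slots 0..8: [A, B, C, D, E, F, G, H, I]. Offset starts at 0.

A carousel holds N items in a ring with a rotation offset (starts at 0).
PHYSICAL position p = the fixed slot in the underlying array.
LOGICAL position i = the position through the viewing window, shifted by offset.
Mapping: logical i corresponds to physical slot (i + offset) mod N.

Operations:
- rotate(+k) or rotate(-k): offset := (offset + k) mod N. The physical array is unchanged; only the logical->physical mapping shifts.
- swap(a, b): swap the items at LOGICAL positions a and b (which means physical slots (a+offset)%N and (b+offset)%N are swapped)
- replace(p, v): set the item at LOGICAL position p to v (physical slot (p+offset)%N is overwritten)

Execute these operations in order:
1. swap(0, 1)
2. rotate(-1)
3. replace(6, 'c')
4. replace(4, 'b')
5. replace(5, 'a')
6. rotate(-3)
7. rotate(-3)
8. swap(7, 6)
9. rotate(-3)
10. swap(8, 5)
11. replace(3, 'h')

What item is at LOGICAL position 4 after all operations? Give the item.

Answer: b

Derivation:
After op 1 (swap(0, 1)): offset=0, physical=[B,A,C,D,E,F,G,H,I], logical=[B,A,C,D,E,F,G,H,I]
After op 2 (rotate(-1)): offset=8, physical=[B,A,C,D,E,F,G,H,I], logical=[I,B,A,C,D,E,F,G,H]
After op 3 (replace(6, 'c')): offset=8, physical=[B,A,C,D,E,c,G,H,I], logical=[I,B,A,C,D,E,c,G,H]
After op 4 (replace(4, 'b')): offset=8, physical=[B,A,C,b,E,c,G,H,I], logical=[I,B,A,C,b,E,c,G,H]
After op 5 (replace(5, 'a')): offset=8, physical=[B,A,C,b,a,c,G,H,I], logical=[I,B,A,C,b,a,c,G,H]
After op 6 (rotate(-3)): offset=5, physical=[B,A,C,b,a,c,G,H,I], logical=[c,G,H,I,B,A,C,b,a]
After op 7 (rotate(-3)): offset=2, physical=[B,A,C,b,a,c,G,H,I], logical=[C,b,a,c,G,H,I,B,A]
After op 8 (swap(7, 6)): offset=2, physical=[I,A,C,b,a,c,G,H,B], logical=[C,b,a,c,G,H,B,I,A]
After op 9 (rotate(-3)): offset=8, physical=[I,A,C,b,a,c,G,H,B], logical=[B,I,A,C,b,a,c,G,H]
After op 10 (swap(8, 5)): offset=8, physical=[I,A,C,b,H,c,G,a,B], logical=[B,I,A,C,b,H,c,G,a]
After op 11 (replace(3, 'h')): offset=8, physical=[I,A,h,b,H,c,G,a,B], logical=[B,I,A,h,b,H,c,G,a]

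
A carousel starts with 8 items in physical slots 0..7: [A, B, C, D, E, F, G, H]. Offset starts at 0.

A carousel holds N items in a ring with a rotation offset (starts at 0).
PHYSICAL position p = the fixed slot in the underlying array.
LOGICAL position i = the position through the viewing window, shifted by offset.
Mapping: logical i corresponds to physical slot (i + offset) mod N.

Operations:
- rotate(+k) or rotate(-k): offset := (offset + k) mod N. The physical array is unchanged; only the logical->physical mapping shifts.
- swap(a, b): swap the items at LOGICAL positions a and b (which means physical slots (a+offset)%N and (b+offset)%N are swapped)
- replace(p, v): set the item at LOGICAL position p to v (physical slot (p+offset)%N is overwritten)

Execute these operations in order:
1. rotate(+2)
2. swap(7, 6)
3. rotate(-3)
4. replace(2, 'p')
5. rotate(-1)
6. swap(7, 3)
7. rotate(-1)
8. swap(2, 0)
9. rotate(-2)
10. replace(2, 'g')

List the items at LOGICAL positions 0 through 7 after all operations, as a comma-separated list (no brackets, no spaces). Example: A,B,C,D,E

Answer: D,E,g,G,p,B,F,C

Derivation:
After op 1 (rotate(+2)): offset=2, physical=[A,B,C,D,E,F,G,H], logical=[C,D,E,F,G,H,A,B]
After op 2 (swap(7, 6)): offset=2, physical=[B,A,C,D,E,F,G,H], logical=[C,D,E,F,G,H,B,A]
After op 3 (rotate(-3)): offset=7, physical=[B,A,C,D,E,F,G,H], logical=[H,B,A,C,D,E,F,G]
After op 4 (replace(2, 'p')): offset=7, physical=[B,p,C,D,E,F,G,H], logical=[H,B,p,C,D,E,F,G]
After op 5 (rotate(-1)): offset=6, physical=[B,p,C,D,E,F,G,H], logical=[G,H,B,p,C,D,E,F]
After op 6 (swap(7, 3)): offset=6, physical=[B,F,C,D,E,p,G,H], logical=[G,H,B,F,C,D,E,p]
After op 7 (rotate(-1)): offset=5, physical=[B,F,C,D,E,p,G,H], logical=[p,G,H,B,F,C,D,E]
After op 8 (swap(2, 0)): offset=5, physical=[B,F,C,D,E,H,G,p], logical=[H,G,p,B,F,C,D,E]
After op 9 (rotate(-2)): offset=3, physical=[B,F,C,D,E,H,G,p], logical=[D,E,H,G,p,B,F,C]
After op 10 (replace(2, 'g')): offset=3, physical=[B,F,C,D,E,g,G,p], logical=[D,E,g,G,p,B,F,C]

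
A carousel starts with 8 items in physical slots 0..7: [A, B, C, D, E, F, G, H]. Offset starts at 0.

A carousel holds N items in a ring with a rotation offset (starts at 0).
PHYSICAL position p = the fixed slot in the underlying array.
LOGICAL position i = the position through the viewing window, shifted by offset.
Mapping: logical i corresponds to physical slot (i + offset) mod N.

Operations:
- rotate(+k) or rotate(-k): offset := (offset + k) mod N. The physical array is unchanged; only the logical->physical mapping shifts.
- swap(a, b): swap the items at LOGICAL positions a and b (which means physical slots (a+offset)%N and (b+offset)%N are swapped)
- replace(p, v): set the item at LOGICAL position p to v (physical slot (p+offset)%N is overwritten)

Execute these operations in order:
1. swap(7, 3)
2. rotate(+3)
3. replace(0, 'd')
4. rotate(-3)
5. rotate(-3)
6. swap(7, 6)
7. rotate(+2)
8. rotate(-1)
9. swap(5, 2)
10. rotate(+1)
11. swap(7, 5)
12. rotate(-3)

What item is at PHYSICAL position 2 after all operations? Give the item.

After op 1 (swap(7, 3)): offset=0, physical=[A,B,C,H,E,F,G,D], logical=[A,B,C,H,E,F,G,D]
After op 2 (rotate(+3)): offset=3, physical=[A,B,C,H,E,F,G,D], logical=[H,E,F,G,D,A,B,C]
After op 3 (replace(0, 'd')): offset=3, physical=[A,B,C,d,E,F,G,D], logical=[d,E,F,G,D,A,B,C]
After op 4 (rotate(-3)): offset=0, physical=[A,B,C,d,E,F,G,D], logical=[A,B,C,d,E,F,G,D]
After op 5 (rotate(-3)): offset=5, physical=[A,B,C,d,E,F,G,D], logical=[F,G,D,A,B,C,d,E]
After op 6 (swap(7, 6)): offset=5, physical=[A,B,C,E,d,F,G,D], logical=[F,G,D,A,B,C,E,d]
After op 7 (rotate(+2)): offset=7, physical=[A,B,C,E,d,F,G,D], logical=[D,A,B,C,E,d,F,G]
After op 8 (rotate(-1)): offset=6, physical=[A,B,C,E,d,F,G,D], logical=[G,D,A,B,C,E,d,F]
After op 9 (swap(5, 2)): offset=6, physical=[E,B,C,A,d,F,G,D], logical=[G,D,E,B,C,A,d,F]
After op 10 (rotate(+1)): offset=7, physical=[E,B,C,A,d,F,G,D], logical=[D,E,B,C,A,d,F,G]
After op 11 (swap(7, 5)): offset=7, physical=[E,B,C,A,G,F,d,D], logical=[D,E,B,C,A,G,F,d]
After op 12 (rotate(-3)): offset=4, physical=[E,B,C,A,G,F,d,D], logical=[G,F,d,D,E,B,C,A]

Answer: C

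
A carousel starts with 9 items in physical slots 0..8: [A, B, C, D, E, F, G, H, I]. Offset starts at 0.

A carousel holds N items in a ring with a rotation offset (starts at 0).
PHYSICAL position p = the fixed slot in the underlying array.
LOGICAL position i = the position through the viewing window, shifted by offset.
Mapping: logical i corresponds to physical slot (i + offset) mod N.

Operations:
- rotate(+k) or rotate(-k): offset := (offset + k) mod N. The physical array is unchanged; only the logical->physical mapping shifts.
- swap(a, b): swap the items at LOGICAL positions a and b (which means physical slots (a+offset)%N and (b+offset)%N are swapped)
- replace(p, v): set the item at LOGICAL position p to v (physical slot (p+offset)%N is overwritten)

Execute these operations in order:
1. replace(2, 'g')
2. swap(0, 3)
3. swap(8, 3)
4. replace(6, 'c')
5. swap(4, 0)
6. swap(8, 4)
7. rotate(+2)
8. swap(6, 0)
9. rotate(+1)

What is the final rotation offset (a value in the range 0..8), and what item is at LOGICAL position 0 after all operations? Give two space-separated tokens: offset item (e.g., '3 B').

After op 1 (replace(2, 'g')): offset=0, physical=[A,B,g,D,E,F,G,H,I], logical=[A,B,g,D,E,F,G,H,I]
After op 2 (swap(0, 3)): offset=0, physical=[D,B,g,A,E,F,G,H,I], logical=[D,B,g,A,E,F,G,H,I]
After op 3 (swap(8, 3)): offset=0, physical=[D,B,g,I,E,F,G,H,A], logical=[D,B,g,I,E,F,G,H,A]
After op 4 (replace(6, 'c')): offset=0, physical=[D,B,g,I,E,F,c,H,A], logical=[D,B,g,I,E,F,c,H,A]
After op 5 (swap(4, 0)): offset=0, physical=[E,B,g,I,D,F,c,H,A], logical=[E,B,g,I,D,F,c,H,A]
After op 6 (swap(8, 4)): offset=0, physical=[E,B,g,I,A,F,c,H,D], logical=[E,B,g,I,A,F,c,H,D]
After op 7 (rotate(+2)): offset=2, physical=[E,B,g,I,A,F,c,H,D], logical=[g,I,A,F,c,H,D,E,B]
After op 8 (swap(6, 0)): offset=2, physical=[E,B,D,I,A,F,c,H,g], logical=[D,I,A,F,c,H,g,E,B]
After op 9 (rotate(+1)): offset=3, physical=[E,B,D,I,A,F,c,H,g], logical=[I,A,F,c,H,g,E,B,D]

Answer: 3 I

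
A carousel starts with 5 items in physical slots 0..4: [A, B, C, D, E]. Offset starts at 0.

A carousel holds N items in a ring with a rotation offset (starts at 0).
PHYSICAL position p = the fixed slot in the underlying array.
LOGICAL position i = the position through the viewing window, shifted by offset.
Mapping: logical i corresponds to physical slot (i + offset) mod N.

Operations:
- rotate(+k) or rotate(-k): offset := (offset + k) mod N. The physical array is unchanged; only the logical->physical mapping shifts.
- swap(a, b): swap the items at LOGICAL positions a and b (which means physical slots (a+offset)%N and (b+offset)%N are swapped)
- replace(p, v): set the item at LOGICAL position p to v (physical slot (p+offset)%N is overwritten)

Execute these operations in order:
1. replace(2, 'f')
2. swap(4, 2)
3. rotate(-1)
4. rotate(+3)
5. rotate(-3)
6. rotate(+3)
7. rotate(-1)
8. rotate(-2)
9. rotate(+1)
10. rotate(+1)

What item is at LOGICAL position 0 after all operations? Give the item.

Answer: B

Derivation:
After op 1 (replace(2, 'f')): offset=0, physical=[A,B,f,D,E], logical=[A,B,f,D,E]
After op 2 (swap(4, 2)): offset=0, physical=[A,B,E,D,f], logical=[A,B,E,D,f]
After op 3 (rotate(-1)): offset=4, physical=[A,B,E,D,f], logical=[f,A,B,E,D]
After op 4 (rotate(+3)): offset=2, physical=[A,B,E,D,f], logical=[E,D,f,A,B]
After op 5 (rotate(-3)): offset=4, physical=[A,B,E,D,f], logical=[f,A,B,E,D]
After op 6 (rotate(+3)): offset=2, physical=[A,B,E,D,f], logical=[E,D,f,A,B]
After op 7 (rotate(-1)): offset=1, physical=[A,B,E,D,f], logical=[B,E,D,f,A]
After op 8 (rotate(-2)): offset=4, physical=[A,B,E,D,f], logical=[f,A,B,E,D]
After op 9 (rotate(+1)): offset=0, physical=[A,B,E,D,f], logical=[A,B,E,D,f]
After op 10 (rotate(+1)): offset=1, physical=[A,B,E,D,f], logical=[B,E,D,f,A]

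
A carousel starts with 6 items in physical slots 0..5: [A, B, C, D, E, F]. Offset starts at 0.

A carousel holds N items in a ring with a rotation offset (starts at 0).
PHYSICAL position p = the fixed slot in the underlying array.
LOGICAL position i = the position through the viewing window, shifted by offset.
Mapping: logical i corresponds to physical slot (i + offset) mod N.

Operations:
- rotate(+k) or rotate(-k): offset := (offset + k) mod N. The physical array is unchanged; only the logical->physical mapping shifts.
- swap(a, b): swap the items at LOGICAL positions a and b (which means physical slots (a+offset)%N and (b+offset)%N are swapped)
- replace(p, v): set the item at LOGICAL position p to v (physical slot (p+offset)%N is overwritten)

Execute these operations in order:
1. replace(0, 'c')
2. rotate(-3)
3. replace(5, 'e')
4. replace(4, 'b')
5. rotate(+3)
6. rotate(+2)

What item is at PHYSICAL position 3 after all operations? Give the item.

Answer: D

Derivation:
After op 1 (replace(0, 'c')): offset=0, physical=[c,B,C,D,E,F], logical=[c,B,C,D,E,F]
After op 2 (rotate(-3)): offset=3, physical=[c,B,C,D,E,F], logical=[D,E,F,c,B,C]
After op 3 (replace(5, 'e')): offset=3, physical=[c,B,e,D,E,F], logical=[D,E,F,c,B,e]
After op 4 (replace(4, 'b')): offset=3, physical=[c,b,e,D,E,F], logical=[D,E,F,c,b,e]
After op 5 (rotate(+3)): offset=0, physical=[c,b,e,D,E,F], logical=[c,b,e,D,E,F]
After op 6 (rotate(+2)): offset=2, physical=[c,b,e,D,E,F], logical=[e,D,E,F,c,b]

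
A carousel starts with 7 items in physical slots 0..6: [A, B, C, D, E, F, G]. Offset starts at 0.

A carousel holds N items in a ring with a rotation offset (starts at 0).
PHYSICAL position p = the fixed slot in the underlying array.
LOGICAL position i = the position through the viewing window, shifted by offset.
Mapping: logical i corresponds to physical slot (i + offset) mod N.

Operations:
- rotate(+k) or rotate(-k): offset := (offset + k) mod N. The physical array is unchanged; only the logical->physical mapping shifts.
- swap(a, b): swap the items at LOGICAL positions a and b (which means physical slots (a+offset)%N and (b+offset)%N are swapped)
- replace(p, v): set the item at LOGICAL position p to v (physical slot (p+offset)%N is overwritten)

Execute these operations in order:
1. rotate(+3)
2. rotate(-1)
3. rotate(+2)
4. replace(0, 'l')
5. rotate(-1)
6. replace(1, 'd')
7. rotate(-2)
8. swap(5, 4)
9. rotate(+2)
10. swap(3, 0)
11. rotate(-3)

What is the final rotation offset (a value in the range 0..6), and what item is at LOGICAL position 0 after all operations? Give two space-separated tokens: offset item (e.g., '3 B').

After op 1 (rotate(+3)): offset=3, physical=[A,B,C,D,E,F,G], logical=[D,E,F,G,A,B,C]
After op 2 (rotate(-1)): offset=2, physical=[A,B,C,D,E,F,G], logical=[C,D,E,F,G,A,B]
After op 3 (rotate(+2)): offset=4, physical=[A,B,C,D,E,F,G], logical=[E,F,G,A,B,C,D]
After op 4 (replace(0, 'l')): offset=4, physical=[A,B,C,D,l,F,G], logical=[l,F,G,A,B,C,D]
After op 5 (rotate(-1)): offset=3, physical=[A,B,C,D,l,F,G], logical=[D,l,F,G,A,B,C]
After op 6 (replace(1, 'd')): offset=3, physical=[A,B,C,D,d,F,G], logical=[D,d,F,G,A,B,C]
After op 7 (rotate(-2)): offset=1, physical=[A,B,C,D,d,F,G], logical=[B,C,D,d,F,G,A]
After op 8 (swap(5, 4)): offset=1, physical=[A,B,C,D,d,G,F], logical=[B,C,D,d,G,F,A]
After op 9 (rotate(+2)): offset=3, physical=[A,B,C,D,d,G,F], logical=[D,d,G,F,A,B,C]
After op 10 (swap(3, 0)): offset=3, physical=[A,B,C,F,d,G,D], logical=[F,d,G,D,A,B,C]
After op 11 (rotate(-3)): offset=0, physical=[A,B,C,F,d,G,D], logical=[A,B,C,F,d,G,D]

Answer: 0 A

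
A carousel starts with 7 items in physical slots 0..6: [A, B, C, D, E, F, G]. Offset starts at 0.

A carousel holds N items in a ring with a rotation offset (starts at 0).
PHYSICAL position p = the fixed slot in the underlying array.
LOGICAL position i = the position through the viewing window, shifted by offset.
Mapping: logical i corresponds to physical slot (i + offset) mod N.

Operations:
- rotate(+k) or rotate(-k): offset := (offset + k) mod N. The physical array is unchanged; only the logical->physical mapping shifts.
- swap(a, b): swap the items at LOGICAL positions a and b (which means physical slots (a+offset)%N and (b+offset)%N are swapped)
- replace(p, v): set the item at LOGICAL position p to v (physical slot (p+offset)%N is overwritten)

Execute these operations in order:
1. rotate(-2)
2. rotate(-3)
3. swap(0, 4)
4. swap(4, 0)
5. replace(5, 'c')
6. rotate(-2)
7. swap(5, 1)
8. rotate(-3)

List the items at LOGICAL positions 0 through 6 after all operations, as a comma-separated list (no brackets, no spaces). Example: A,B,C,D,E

After op 1 (rotate(-2)): offset=5, physical=[A,B,C,D,E,F,G], logical=[F,G,A,B,C,D,E]
After op 2 (rotate(-3)): offset=2, physical=[A,B,C,D,E,F,G], logical=[C,D,E,F,G,A,B]
After op 3 (swap(0, 4)): offset=2, physical=[A,B,G,D,E,F,C], logical=[G,D,E,F,C,A,B]
After op 4 (swap(4, 0)): offset=2, physical=[A,B,C,D,E,F,G], logical=[C,D,E,F,G,A,B]
After op 5 (replace(5, 'c')): offset=2, physical=[c,B,C,D,E,F,G], logical=[C,D,E,F,G,c,B]
After op 6 (rotate(-2)): offset=0, physical=[c,B,C,D,E,F,G], logical=[c,B,C,D,E,F,G]
After op 7 (swap(5, 1)): offset=0, physical=[c,F,C,D,E,B,G], logical=[c,F,C,D,E,B,G]
After op 8 (rotate(-3)): offset=4, physical=[c,F,C,D,E,B,G], logical=[E,B,G,c,F,C,D]

Answer: E,B,G,c,F,C,D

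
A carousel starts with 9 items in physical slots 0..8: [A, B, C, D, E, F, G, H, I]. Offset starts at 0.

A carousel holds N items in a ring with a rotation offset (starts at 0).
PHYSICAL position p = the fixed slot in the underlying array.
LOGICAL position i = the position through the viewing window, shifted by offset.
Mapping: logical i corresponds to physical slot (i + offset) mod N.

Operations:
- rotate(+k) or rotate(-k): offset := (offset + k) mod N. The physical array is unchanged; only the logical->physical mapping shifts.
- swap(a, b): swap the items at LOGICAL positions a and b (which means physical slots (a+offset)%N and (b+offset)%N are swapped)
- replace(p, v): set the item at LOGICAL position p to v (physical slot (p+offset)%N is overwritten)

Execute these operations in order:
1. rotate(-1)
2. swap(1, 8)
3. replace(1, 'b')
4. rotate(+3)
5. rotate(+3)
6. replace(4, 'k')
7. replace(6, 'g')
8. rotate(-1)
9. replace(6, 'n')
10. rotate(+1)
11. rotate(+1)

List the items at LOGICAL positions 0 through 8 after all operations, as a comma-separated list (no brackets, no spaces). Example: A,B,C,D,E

Answer: G,A,I,k,n,g,D,E,F

Derivation:
After op 1 (rotate(-1)): offset=8, physical=[A,B,C,D,E,F,G,H,I], logical=[I,A,B,C,D,E,F,G,H]
After op 2 (swap(1, 8)): offset=8, physical=[H,B,C,D,E,F,G,A,I], logical=[I,H,B,C,D,E,F,G,A]
After op 3 (replace(1, 'b')): offset=8, physical=[b,B,C,D,E,F,G,A,I], logical=[I,b,B,C,D,E,F,G,A]
After op 4 (rotate(+3)): offset=2, physical=[b,B,C,D,E,F,G,A,I], logical=[C,D,E,F,G,A,I,b,B]
After op 5 (rotate(+3)): offset=5, physical=[b,B,C,D,E,F,G,A,I], logical=[F,G,A,I,b,B,C,D,E]
After op 6 (replace(4, 'k')): offset=5, physical=[k,B,C,D,E,F,G,A,I], logical=[F,G,A,I,k,B,C,D,E]
After op 7 (replace(6, 'g')): offset=5, physical=[k,B,g,D,E,F,G,A,I], logical=[F,G,A,I,k,B,g,D,E]
After op 8 (rotate(-1)): offset=4, physical=[k,B,g,D,E,F,G,A,I], logical=[E,F,G,A,I,k,B,g,D]
After op 9 (replace(6, 'n')): offset=4, physical=[k,n,g,D,E,F,G,A,I], logical=[E,F,G,A,I,k,n,g,D]
After op 10 (rotate(+1)): offset=5, physical=[k,n,g,D,E,F,G,A,I], logical=[F,G,A,I,k,n,g,D,E]
After op 11 (rotate(+1)): offset=6, physical=[k,n,g,D,E,F,G,A,I], logical=[G,A,I,k,n,g,D,E,F]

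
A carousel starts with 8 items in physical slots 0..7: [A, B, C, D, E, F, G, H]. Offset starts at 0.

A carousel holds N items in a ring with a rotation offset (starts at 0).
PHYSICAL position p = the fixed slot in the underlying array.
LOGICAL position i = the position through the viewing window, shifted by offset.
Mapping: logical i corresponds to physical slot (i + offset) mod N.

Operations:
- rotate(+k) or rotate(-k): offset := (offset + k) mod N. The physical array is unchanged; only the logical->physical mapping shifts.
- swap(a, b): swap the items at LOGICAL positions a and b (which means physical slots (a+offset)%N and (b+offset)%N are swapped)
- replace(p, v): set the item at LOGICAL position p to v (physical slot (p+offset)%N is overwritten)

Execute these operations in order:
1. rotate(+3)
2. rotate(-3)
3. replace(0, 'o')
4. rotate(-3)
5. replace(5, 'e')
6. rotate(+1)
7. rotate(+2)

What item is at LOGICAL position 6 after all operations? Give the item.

Answer: G

Derivation:
After op 1 (rotate(+3)): offset=3, physical=[A,B,C,D,E,F,G,H], logical=[D,E,F,G,H,A,B,C]
After op 2 (rotate(-3)): offset=0, physical=[A,B,C,D,E,F,G,H], logical=[A,B,C,D,E,F,G,H]
After op 3 (replace(0, 'o')): offset=0, physical=[o,B,C,D,E,F,G,H], logical=[o,B,C,D,E,F,G,H]
After op 4 (rotate(-3)): offset=5, physical=[o,B,C,D,E,F,G,H], logical=[F,G,H,o,B,C,D,E]
After op 5 (replace(5, 'e')): offset=5, physical=[o,B,e,D,E,F,G,H], logical=[F,G,H,o,B,e,D,E]
After op 6 (rotate(+1)): offset=6, physical=[o,B,e,D,E,F,G,H], logical=[G,H,o,B,e,D,E,F]
After op 7 (rotate(+2)): offset=0, physical=[o,B,e,D,E,F,G,H], logical=[o,B,e,D,E,F,G,H]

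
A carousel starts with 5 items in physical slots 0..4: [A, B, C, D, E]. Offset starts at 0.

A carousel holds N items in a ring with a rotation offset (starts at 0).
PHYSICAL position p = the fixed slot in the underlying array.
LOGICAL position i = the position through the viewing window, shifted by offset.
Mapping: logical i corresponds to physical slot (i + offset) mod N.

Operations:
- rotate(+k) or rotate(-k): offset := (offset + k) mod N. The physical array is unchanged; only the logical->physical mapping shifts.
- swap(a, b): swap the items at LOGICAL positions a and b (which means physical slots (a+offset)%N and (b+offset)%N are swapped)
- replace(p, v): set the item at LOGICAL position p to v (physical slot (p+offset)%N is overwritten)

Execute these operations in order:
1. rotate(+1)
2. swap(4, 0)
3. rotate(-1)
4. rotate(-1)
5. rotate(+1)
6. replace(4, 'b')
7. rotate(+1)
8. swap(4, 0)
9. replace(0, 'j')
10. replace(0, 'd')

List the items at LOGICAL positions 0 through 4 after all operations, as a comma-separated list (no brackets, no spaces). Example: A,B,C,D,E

Answer: d,C,D,b,A

Derivation:
After op 1 (rotate(+1)): offset=1, physical=[A,B,C,D,E], logical=[B,C,D,E,A]
After op 2 (swap(4, 0)): offset=1, physical=[B,A,C,D,E], logical=[A,C,D,E,B]
After op 3 (rotate(-1)): offset=0, physical=[B,A,C,D,E], logical=[B,A,C,D,E]
After op 4 (rotate(-1)): offset=4, physical=[B,A,C,D,E], logical=[E,B,A,C,D]
After op 5 (rotate(+1)): offset=0, physical=[B,A,C,D,E], logical=[B,A,C,D,E]
After op 6 (replace(4, 'b')): offset=0, physical=[B,A,C,D,b], logical=[B,A,C,D,b]
After op 7 (rotate(+1)): offset=1, physical=[B,A,C,D,b], logical=[A,C,D,b,B]
After op 8 (swap(4, 0)): offset=1, physical=[A,B,C,D,b], logical=[B,C,D,b,A]
After op 9 (replace(0, 'j')): offset=1, physical=[A,j,C,D,b], logical=[j,C,D,b,A]
After op 10 (replace(0, 'd')): offset=1, physical=[A,d,C,D,b], logical=[d,C,D,b,A]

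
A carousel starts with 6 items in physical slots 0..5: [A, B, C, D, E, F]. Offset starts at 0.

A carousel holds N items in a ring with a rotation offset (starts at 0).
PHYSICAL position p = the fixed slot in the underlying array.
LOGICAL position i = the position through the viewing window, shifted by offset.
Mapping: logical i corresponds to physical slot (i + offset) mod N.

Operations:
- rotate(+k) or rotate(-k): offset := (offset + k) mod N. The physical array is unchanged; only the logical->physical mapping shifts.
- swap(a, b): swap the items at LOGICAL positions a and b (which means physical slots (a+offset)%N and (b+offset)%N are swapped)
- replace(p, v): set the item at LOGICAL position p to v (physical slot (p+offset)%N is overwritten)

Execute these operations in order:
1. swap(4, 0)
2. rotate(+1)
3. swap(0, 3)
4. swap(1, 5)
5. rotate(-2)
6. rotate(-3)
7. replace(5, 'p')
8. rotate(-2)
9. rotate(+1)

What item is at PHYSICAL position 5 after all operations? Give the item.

Answer: F

Derivation:
After op 1 (swap(4, 0)): offset=0, physical=[E,B,C,D,A,F], logical=[E,B,C,D,A,F]
After op 2 (rotate(+1)): offset=1, physical=[E,B,C,D,A,F], logical=[B,C,D,A,F,E]
After op 3 (swap(0, 3)): offset=1, physical=[E,A,C,D,B,F], logical=[A,C,D,B,F,E]
After op 4 (swap(1, 5)): offset=1, physical=[C,A,E,D,B,F], logical=[A,E,D,B,F,C]
After op 5 (rotate(-2)): offset=5, physical=[C,A,E,D,B,F], logical=[F,C,A,E,D,B]
After op 6 (rotate(-3)): offset=2, physical=[C,A,E,D,B,F], logical=[E,D,B,F,C,A]
After op 7 (replace(5, 'p')): offset=2, physical=[C,p,E,D,B,F], logical=[E,D,B,F,C,p]
After op 8 (rotate(-2)): offset=0, physical=[C,p,E,D,B,F], logical=[C,p,E,D,B,F]
After op 9 (rotate(+1)): offset=1, physical=[C,p,E,D,B,F], logical=[p,E,D,B,F,C]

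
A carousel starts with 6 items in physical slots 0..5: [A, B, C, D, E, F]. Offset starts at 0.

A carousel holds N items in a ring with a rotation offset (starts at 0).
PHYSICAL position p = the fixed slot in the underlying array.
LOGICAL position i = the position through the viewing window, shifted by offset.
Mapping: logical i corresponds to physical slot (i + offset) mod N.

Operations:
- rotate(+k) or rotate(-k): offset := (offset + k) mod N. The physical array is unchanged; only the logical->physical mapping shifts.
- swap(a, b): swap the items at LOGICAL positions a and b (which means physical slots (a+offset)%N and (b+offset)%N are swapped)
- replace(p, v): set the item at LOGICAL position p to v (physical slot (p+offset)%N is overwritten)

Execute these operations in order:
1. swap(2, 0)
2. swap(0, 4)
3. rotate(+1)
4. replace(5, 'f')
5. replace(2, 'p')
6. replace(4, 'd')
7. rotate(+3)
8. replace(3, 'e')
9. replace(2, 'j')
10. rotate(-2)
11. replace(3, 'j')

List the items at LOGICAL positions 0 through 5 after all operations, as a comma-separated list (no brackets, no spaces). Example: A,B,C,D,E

After op 1 (swap(2, 0)): offset=0, physical=[C,B,A,D,E,F], logical=[C,B,A,D,E,F]
After op 2 (swap(0, 4)): offset=0, physical=[E,B,A,D,C,F], logical=[E,B,A,D,C,F]
After op 3 (rotate(+1)): offset=1, physical=[E,B,A,D,C,F], logical=[B,A,D,C,F,E]
After op 4 (replace(5, 'f')): offset=1, physical=[f,B,A,D,C,F], logical=[B,A,D,C,F,f]
After op 5 (replace(2, 'p')): offset=1, physical=[f,B,A,p,C,F], logical=[B,A,p,C,F,f]
After op 6 (replace(4, 'd')): offset=1, physical=[f,B,A,p,C,d], logical=[B,A,p,C,d,f]
After op 7 (rotate(+3)): offset=4, physical=[f,B,A,p,C,d], logical=[C,d,f,B,A,p]
After op 8 (replace(3, 'e')): offset=4, physical=[f,e,A,p,C,d], logical=[C,d,f,e,A,p]
After op 9 (replace(2, 'j')): offset=4, physical=[j,e,A,p,C,d], logical=[C,d,j,e,A,p]
After op 10 (rotate(-2)): offset=2, physical=[j,e,A,p,C,d], logical=[A,p,C,d,j,e]
After op 11 (replace(3, 'j')): offset=2, physical=[j,e,A,p,C,j], logical=[A,p,C,j,j,e]

Answer: A,p,C,j,j,e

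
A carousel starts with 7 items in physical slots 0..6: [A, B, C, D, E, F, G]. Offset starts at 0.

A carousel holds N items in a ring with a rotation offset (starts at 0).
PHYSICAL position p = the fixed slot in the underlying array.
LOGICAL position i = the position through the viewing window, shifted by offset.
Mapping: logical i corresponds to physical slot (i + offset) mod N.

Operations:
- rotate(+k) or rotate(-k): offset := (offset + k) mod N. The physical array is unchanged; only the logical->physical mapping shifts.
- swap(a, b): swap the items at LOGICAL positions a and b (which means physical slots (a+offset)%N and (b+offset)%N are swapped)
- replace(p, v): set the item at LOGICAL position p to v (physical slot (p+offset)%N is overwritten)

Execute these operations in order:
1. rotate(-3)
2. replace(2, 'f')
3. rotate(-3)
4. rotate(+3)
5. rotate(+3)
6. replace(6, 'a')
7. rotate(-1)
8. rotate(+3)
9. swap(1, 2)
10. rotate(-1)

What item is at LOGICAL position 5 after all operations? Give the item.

Answer: a

Derivation:
After op 1 (rotate(-3)): offset=4, physical=[A,B,C,D,E,F,G], logical=[E,F,G,A,B,C,D]
After op 2 (replace(2, 'f')): offset=4, physical=[A,B,C,D,E,F,f], logical=[E,F,f,A,B,C,D]
After op 3 (rotate(-3)): offset=1, physical=[A,B,C,D,E,F,f], logical=[B,C,D,E,F,f,A]
After op 4 (rotate(+3)): offset=4, physical=[A,B,C,D,E,F,f], logical=[E,F,f,A,B,C,D]
After op 5 (rotate(+3)): offset=0, physical=[A,B,C,D,E,F,f], logical=[A,B,C,D,E,F,f]
After op 6 (replace(6, 'a')): offset=0, physical=[A,B,C,D,E,F,a], logical=[A,B,C,D,E,F,a]
After op 7 (rotate(-1)): offset=6, physical=[A,B,C,D,E,F,a], logical=[a,A,B,C,D,E,F]
After op 8 (rotate(+3)): offset=2, physical=[A,B,C,D,E,F,a], logical=[C,D,E,F,a,A,B]
After op 9 (swap(1, 2)): offset=2, physical=[A,B,C,E,D,F,a], logical=[C,E,D,F,a,A,B]
After op 10 (rotate(-1)): offset=1, physical=[A,B,C,E,D,F,a], logical=[B,C,E,D,F,a,A]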